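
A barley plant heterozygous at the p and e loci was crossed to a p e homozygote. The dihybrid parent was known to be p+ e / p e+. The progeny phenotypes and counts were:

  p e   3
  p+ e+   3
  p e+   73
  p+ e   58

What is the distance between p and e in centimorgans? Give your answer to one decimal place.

The recombinant classes are p+ e+ and p e: 3 + 3 = 6.
Recombination frequency = 6/137 = 0.0438 ≈ 4.4%, i.e. 4.4 centimorgans.

4.4 centimorgans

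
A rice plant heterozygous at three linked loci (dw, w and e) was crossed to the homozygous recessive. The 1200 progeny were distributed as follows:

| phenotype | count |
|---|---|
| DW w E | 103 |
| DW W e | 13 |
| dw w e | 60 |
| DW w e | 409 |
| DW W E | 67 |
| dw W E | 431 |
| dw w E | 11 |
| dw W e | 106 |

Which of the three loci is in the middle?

w

The two most frequent reciprocal classes, dw W E and DW w e, are the parental types, so the F1 was dw W E / DW w e.
The two rarest classes, dw w E and DW W e, are the double crossovers. Comparing them with the parentals, only the w allele has switched, so w is the middle locus and the order is dw – w – e.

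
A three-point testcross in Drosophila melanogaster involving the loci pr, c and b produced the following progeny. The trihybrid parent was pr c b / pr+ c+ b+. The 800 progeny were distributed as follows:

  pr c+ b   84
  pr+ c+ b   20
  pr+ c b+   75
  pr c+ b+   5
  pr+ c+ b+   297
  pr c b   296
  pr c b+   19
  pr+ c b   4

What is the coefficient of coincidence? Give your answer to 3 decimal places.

0.893

The two rarest classes, pr+ c b and pr c+ b+, are the double crossovers. Comparing them with the parentals, only the pr allele has switched, so pr is the middle locus and the order is c – pr – b.
c–pr: (159 + 9)/800 = 0.2100; pr–b: (39 + 9)/800 = 0.0600.
Expected DCO frequency = 0.2100 × 0.0600 ≈ 0.01260; observed = 9/800 ≈ 0.01125.
Coefficient of coincidence = 0.01125/0.01260 ≈ 0.893.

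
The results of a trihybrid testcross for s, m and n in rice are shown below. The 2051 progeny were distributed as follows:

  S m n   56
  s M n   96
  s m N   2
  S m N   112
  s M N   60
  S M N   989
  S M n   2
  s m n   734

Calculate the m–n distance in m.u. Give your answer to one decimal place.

10.3 m.u.

The two most frequent reciprocal classes, S M N and s m n, are the parental types, so the F1 was S M N / s m n.
The two rarest classes, S M n and s m N, are the double crossovers. Comparing them with the parentals, only the n allele has switched, so n is the middle locus and the order is s – n – m.
Crossovers in the n–m interval produce the single-crossover classes S m N and s M n (112 + 96 = 208) plus the double crossovers (4).
RF(n–m) = (208 + 4) / 2051 = 212/2051 = 0.1034 → 10.3 m.u.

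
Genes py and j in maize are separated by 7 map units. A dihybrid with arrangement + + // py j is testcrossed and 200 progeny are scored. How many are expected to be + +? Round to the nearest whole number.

A map distance of 7 map units corresponds to a recombination frequency of 0.070.
The F1 is + + / py j, so + + is a parental gamete class with expected frequency (1 − r)/2 = 0.930/2 = 0.4650.
Expected number = 0.4650 × 200 = 93.00 ≈ 93.

93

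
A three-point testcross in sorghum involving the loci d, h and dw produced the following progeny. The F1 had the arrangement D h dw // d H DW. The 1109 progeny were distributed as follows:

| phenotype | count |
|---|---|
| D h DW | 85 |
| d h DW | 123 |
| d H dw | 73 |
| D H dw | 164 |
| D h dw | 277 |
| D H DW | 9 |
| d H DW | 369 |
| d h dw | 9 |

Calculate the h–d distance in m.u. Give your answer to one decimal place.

27.5 m.u.

The two rarest classes, d h dw and D H DW, are the double crossovers. Comparing them with the parentals, only the d allele has switched, so d is the middle locus and the order is dw – d – h.
Crossovers in the d–h interval produce the single-crossover classes D H dw and d h DW (164 + 123 = 287) plus the double crossovers (18).
RF(d–h) = (287 + 18) / 1109 = 305/1109 = 0.2750 → 27.5 m.u.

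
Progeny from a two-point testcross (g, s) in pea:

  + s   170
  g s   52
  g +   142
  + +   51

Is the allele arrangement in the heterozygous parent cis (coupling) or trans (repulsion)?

trans

The two most frequent classes are + s (170) and g + (142); these are the parental (non-recombinant) types.
So the F1 carried + s on one chromosome and g + on the other — the recessive alleles are on opposite chromosomes (trans / repulsion).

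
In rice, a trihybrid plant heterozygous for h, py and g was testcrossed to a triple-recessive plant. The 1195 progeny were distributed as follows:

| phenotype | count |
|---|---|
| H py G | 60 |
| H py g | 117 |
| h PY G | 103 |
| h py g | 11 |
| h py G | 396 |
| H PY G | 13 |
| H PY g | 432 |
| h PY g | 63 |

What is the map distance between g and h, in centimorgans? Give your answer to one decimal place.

12.3 centimorgans

The two most frequent reciprocal classes, H PY g and h py G, are the parental types, so the F1 was H PY g / h py G.
The two rarest classes, H PY G and h py g, are the double crossovers. Comparing them with the parentals, only the g allele has switched, so g is the middle locus and the order is h – g – py.
Crossovers in the h–g interval produce the single-crossover classes h PY g and H py G (63 + 60 = 123) plus the double crossovers (24).
RF(h–g) = (123 + 24) / 1195 = 147/1195 = 0.1230 → 12.3 centimorgans.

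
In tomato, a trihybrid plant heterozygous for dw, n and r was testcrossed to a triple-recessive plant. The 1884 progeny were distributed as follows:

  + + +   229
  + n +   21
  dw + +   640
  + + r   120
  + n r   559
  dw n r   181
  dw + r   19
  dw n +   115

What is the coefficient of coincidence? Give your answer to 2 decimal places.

The two most frequent reciprocal classes, + n r and dw + +, are the parental types, so the F1 was + n r / dw + +.
The two rarest classes, + n + and dw + r, are the double crossovers. Comparing them with the parentals, only the r allele has switched, so r is the middle locus and the order is n – r – dw.
n–r: (235 + 40)/1884 = 0.1460; r–dw: (410 + 40)/1884 = 0.2389.
Expected DCO frequency = 0.1460 × 0.2389 ≈ 0.03488; observed = 40/1884 ≈ 0.02123.
Coefficient of coincidence = 0.02123/0.03488 ≈ 0.61.

0.61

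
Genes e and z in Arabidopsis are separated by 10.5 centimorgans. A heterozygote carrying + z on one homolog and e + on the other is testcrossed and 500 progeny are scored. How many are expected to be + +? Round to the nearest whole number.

26

A map distance of 10.5 centimorgans corresponds to a recombination frequency of 0.105.
The F1 is + z / e +, so + + is a recombinant gamete class with expected frequency r/2 = 0.105/2 = 0.0525.
Expected number = 0.0525 × 500 = 26.25 ≈ 26.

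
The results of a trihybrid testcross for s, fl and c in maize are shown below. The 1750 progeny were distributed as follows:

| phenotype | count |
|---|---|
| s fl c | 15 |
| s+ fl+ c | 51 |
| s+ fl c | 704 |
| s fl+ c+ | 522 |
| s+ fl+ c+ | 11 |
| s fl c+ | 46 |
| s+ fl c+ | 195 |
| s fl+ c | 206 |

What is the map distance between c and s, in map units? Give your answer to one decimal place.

The two most frequent reciprocal classes, s fl+ c+ and s+ fl c, are the parental types, so the F1 was s fl+ c+ / s+ fl c.
The two rarest classes, s+ fl+ c+ and s fl c, are the double crossovers. Comparing them with the parentals, only the s allele has switched, so s is the middle locus and the order is fl – s – c.
Crossovers in the s–c interval produce the single-crossover classes s fl+ c and s+ fl c+ (206 + 195 = 401) plus the double crossovers (26).
RF(s–c) = (401 + 26) / 1750 = 427/1750 = 0.2440 → 24.4 map units.

24.4 map units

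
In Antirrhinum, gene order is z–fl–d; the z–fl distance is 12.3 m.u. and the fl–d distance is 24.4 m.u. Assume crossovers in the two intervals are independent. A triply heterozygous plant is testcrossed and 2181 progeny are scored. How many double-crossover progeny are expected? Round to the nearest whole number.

Map distances give recombination frequencies of 0.123 and 0.244 for the two intervals.
With no interference, expected double-crossover frequency = 0.123 × 0.244 = 0.03001.
Expected number = 0.03001 × 2181 = 65.46 ≈ 65.

65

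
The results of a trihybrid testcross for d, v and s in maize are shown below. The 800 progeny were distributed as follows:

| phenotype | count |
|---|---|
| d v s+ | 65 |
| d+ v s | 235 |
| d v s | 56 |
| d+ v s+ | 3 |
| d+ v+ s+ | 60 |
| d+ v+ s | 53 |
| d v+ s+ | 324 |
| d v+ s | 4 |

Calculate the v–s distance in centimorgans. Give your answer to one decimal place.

The two most frequent reciprocal classes, d v+ s+ and d+ v s, are the parental types, so the F1 was d v+ s+ / d+ v s.
The two rarest classes, d v+ s and d+ v s+, are the double crossovers. Comparing them with the parentals, only the s allele has switched, so s is the middle locus and the order is d – s – v.
Crossovers in the s–v interval produce the single-crossover classes d v s+ and d+ v+ s (65 + 53 = 118) plus the double crossovers (7).
RF(s–v) = (118 + 7) / 800 = 125/800 = 0.1562 → 15.6 centimorgans.

15.6 centimorgans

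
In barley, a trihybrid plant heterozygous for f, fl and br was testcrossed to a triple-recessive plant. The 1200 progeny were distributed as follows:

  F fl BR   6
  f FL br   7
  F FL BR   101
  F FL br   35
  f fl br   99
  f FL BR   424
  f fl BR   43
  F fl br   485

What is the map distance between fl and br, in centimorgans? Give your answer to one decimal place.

7.6 centimorgans

The two most frequent reciprocal classes, f FL BR and F fl br, are the parental types, so the F1 was f FL BR / F fl br.
The two rarest classes, f FL br and F fl BR, are the double crossovers. Comparing them with the parentals, only the br allele has switched, so br is the middle locus and the order is fl – br – f.
Crossovers in the fl–br interval produce the single-crossover classes f fl BR and F FL br (43 + 35 = 78) plus the double crossovers (13).
RF(fl–br) = (78 + 13) / 1200 = 91/1200 = 0.0758 → 7.6 centimorgans.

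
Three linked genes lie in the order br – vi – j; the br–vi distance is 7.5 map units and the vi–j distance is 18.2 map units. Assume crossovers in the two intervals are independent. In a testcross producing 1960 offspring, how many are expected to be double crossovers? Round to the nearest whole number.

Map distances give recombination frequencies of 0.075 and 0.182 for the two intervals.
With no interference, expected double-crossover frequency = 0.075 × 0.182 = 0.01365.
Expected number = 0.01365 × 1960 = 26.75 ≈ 27.

27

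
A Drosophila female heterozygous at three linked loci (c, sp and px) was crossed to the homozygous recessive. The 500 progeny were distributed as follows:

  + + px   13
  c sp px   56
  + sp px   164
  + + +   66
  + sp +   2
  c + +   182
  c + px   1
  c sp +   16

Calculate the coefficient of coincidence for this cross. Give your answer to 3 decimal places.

0.375

The two most frequent reciprocal classes, c + + and + sp px, are the parental types, so the F1 was c + + / + sp px.
The two rarest classes, c + px and + sp +, are the double crossovers. Comparing them with the parentals, only the px allele has switched, so px is the middle locus and the order is c – px – sp.
c–px: (122 + 3)/500 = 0.2500; px–sp: (29 + 3)/500 = 0.0640.
Expected DCO frequency = 0.2500 × 0.0640 ≈ 0.01600; observed = 3/500 ≈ 0.00600.
Coefficient of coincidence = 0.00600/0.01600 ≈ 0.375.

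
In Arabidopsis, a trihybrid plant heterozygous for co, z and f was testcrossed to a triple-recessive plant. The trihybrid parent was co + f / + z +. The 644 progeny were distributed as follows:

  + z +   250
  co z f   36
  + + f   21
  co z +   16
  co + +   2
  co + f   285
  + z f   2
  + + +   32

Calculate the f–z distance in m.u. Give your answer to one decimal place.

The two rarest classes, co + + and + z f, are the double crossovers. Comparing them with the parentals, only the f allele has switched, so f is the middle locus and the order is co – f – z.
Crossovers in the f–z interval produce the single-crossover classes co z f and + + + (36 + 32 = 68) plus the double crossovers (4).
RF(f–z) = (68 + 4) / 644 = 72/644 = 0.1118 → 11.2 m.u.

11.2 m.u.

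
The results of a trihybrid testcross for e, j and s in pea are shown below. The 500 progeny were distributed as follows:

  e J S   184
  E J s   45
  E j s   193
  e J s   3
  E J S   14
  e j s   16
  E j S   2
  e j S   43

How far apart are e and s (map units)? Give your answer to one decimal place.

The two most frequent reciprocal classes, E j s and e J S, are the parental types, so the F1 was E j s / e J S.
The two rarest classes, E j S and e J s, are the double crossovers. Comparing them with the parentals, only the s allele has switched, so s is the middle locus and the order is j – s – e.
Crossovers in the s–e interval produce the single-crossover classes e j s and E J S (16 + 14 = 30) plus the double crossovers (5).
RF(s–e) = (30 + 5) / 500 = 35/500 = 0.0700 → 7.0 map units.

7.0 map units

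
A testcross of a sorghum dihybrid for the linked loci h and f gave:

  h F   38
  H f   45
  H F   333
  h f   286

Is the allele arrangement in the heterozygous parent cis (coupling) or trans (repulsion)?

The two most frequent classes are H F (333) and h f (286); these are the parental (non-recombinant) types.
So the F1 carried H F on one chromosome and h f on the other — the recessive alleles are on the same chromosome (cis / coupling).

cis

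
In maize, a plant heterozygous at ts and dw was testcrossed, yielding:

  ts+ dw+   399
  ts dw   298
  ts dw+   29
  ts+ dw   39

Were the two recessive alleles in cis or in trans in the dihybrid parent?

The two most frequent classes are ts+ dw+ (399) and ts dw (298); these are the parental (non-recombinant) types.
So the F1 carried ts+ dw+ on one chromosome and ts dw on the other — the recessive alleles are on the same chromosome (cis / coupling).

cis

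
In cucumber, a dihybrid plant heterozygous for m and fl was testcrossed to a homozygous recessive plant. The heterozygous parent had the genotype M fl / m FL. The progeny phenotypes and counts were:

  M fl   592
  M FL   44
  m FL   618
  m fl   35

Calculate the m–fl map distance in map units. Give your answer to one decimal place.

The recombinant classes are M FL and m fl: 44 + 35 = 79.
Recombination frequency = 79/1289 = 0.0613 ≈ 6.1%, i.e. 6.1 map units.

6.1 map units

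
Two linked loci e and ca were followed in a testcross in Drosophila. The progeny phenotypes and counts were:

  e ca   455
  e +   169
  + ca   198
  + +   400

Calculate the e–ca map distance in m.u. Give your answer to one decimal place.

The two most frequent classes, + + (400) and e ca (455), are the parental types, so the F1 was + + / e ca.
The recombinant classes are + ca and e +: 198 + 169 = 367.
Recombination frequency = 367/1222 = 0.3003 ≈ 30.0%, i.e. 30.0 m.u.

30.0 m.u.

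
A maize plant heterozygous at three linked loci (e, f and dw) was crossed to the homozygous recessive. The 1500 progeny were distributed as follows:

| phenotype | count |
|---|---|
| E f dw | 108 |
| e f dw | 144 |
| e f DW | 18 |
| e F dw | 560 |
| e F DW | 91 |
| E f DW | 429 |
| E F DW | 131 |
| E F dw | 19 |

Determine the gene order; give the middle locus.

The two most frequent reciprocal classes, E f DW and e F dw, are the parental types, so the F1 was E f DW / e F dw.
The two rarest classes, e f DW and E F dw, are the double crossovers. Comparing them with the parentals, only the e allele has switched, so e is the middle locus and the order is dw – e – f.

e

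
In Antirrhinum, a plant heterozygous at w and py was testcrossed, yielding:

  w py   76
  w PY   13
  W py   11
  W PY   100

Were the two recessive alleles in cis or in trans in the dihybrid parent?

The two most frequent classes are W PY (100) and w py (76); these are the parental (non-recombinant) types.
So the F1 carried W PY on one chromosome and w py on the other — the recessive alleles are on the same chromosome (cis / coupling).

cis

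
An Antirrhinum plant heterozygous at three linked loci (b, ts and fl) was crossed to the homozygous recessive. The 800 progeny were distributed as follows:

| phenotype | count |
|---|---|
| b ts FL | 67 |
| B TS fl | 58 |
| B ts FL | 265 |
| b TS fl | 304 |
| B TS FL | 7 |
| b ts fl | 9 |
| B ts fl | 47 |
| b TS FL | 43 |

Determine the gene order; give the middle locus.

ts

The two most frequent reciprocal classes, B ts FL and b TS fl, are the parental types, so the F1 was B ts FL / b TS fl.
The two rarest classes, B TS FL and b ts fl, are the double crossovers. Comparing them with the parentals, only the ts allele has switched, so ts is the middle locus and the order is fl – ts – b.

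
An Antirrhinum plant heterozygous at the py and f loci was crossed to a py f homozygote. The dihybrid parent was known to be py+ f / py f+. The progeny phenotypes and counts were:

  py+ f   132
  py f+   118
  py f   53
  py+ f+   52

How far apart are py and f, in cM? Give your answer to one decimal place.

29.6 cM

The recombinant classes are py+ f+ and py f: 52 + 53 = 105.
Recombination frequency = 105/355 = 0.2958 ≈ 29.6%, i.e. 29.6 cM.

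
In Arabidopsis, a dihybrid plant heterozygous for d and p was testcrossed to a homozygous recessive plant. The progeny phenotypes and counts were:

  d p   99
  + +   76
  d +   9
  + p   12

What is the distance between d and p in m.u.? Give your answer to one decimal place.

The two most frequent classes, + + (76) and d p (99), are the parental types, so the F1 was + + / d p.
The recombinant classes are + p and d +: 12 + 9 = 21.
Recombination frequency = 21/196 = 0.1071 ≈ 10.7%, i.e. 10.7 m.u.

10.7 m.u.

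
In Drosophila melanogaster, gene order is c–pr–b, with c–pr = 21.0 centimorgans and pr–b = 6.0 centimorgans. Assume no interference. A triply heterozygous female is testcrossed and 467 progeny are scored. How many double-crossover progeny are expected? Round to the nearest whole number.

Map distances give recombination frequencies of 0.210 and 0.060 for the two intervals.
With no interference, expected double-crossover frequency = 0.210 × 0.060 = 0.01260.
Expected number = 0.01260 × 467 = 5.88 ≈ 6.

6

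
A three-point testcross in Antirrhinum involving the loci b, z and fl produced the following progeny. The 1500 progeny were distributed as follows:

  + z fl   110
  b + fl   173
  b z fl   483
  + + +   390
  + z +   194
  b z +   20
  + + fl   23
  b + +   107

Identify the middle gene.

The two most frequent reciprocal classes, b z fl and + + +, are the parental types, so the F1 was b z fl / + + +.
The two rarest classes, b z + and + + fl, are the double crossovers. Comparing them with the parentals, only the fl allele has switched, so fl is the middle locus and the order is z – fl – b.

fl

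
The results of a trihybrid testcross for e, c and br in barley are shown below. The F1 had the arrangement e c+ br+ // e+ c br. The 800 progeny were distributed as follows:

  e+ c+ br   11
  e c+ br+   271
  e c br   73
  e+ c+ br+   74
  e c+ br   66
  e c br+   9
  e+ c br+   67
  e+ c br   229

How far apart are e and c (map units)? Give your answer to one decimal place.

The two rarest classes, e c br+ and e+ c+ br, are the double crossovers. Comparing them with the parentals, only the c allele has switched, so c is the middle locus and the order is br – c – e.
Crossovers in the c–e interval produce the single-crossover classes e+ c+ br+ and e c br (74 + 73 = 147) plus the double crossovers (20).
RF(c–e) = (147 + 20) / 800 = 167/800 = 0.2087 → 20.9 map units.

20.9 map units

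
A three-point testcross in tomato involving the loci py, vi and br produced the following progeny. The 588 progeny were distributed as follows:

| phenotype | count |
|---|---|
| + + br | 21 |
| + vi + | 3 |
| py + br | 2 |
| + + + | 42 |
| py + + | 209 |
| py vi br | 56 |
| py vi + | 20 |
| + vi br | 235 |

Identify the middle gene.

br

The two most frequent reciprocal classes, + vi br and py + +, are the parental types, so the F1 was + vi br / py + +.
The two rarest classes, + vi + and py + br, are the double crossovers. Comparing them with the parentals, only the br allele has switched, so br is the middle locus and the order is py – br – vi.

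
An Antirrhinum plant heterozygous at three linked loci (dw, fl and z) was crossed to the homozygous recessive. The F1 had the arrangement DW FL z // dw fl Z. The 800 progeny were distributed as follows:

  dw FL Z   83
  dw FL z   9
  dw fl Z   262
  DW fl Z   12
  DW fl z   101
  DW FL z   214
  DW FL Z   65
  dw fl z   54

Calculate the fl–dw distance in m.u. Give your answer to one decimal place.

The two rarest classes, dw FL z and DW fl Z, are the double crossovers. Comparing them with the parentals, only the dw allele has switched, so dw is the middle locus and the order is fl – dw – z.
Crossovers in the fl–dw interval produce the single-crossover classes DW fl z and dw FL Z (101 + 83 = 184) plus the double crossovers (21).
RF(fl–dw) = (184 + 21) / 800 = 205/800 = 0.2562 → 25.6 m.u.

25.6 m.u.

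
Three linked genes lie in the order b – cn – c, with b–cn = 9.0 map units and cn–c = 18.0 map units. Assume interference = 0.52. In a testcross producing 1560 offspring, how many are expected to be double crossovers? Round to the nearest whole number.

Map distances give recombination frequencies of 0.090 and 0.180 for the two intervals.
With interference 0.52 (so coincidence = 0.48), expected double-crossover frequency = 0.090 × 0.180 × 0.48 = 0.00778.
Expected number = 0.00778 × 1560 = 12.13 ≈ 12.

12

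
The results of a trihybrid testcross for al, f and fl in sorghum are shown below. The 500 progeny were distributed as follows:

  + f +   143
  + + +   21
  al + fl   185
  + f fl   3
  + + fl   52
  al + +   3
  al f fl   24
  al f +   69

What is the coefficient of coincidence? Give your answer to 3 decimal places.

The two most frequent reciprocal classes, al + fl and + f +, are the parental types, so the F1 was al + fl / + f +.
The two rarest classes, al + + and + f fl, are the double crossovers. Comparing them with the parentals, only the fl allele has switched, so fl is the middle locus and the order is f – fl – al.
f–fl: (45 + 6)/500 = 0.1020; fl–al: (121 + 6)/500 = 0.2540.
Expected DCO frequency = 0.1020 × 0.2540 ≈ 0.02591; observed = 6/500 ≈ 0.01200.
Coefficient of coincidence = 0.01200/0.02591 ≈ 0.463.

0.463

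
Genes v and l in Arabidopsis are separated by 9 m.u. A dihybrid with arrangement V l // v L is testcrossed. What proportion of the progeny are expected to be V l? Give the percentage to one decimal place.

45.5%

A map distance of 9 m.u. corresponds to a recombination frequency of 0.090.
The F1 is V l / v L, so V l is a parental gamete class with expected frequency (1 − r)/2 = 0.910/2 = 0.4550.
That is 0.4550 = 45.5% of the progeny.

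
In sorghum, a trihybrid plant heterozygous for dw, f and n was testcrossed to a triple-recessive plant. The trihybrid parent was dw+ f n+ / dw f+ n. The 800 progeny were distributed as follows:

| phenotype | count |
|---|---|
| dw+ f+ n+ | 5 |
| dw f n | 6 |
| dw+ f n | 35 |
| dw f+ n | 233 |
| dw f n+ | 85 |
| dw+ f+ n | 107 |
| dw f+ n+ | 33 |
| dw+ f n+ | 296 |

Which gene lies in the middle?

f

The two rarest classes, dw+ f+ n+ and dw f n, are the double crossovers. Comparing them with the parentals, only the f allele has switched, so f is the middle locus and the order is dw – f – n.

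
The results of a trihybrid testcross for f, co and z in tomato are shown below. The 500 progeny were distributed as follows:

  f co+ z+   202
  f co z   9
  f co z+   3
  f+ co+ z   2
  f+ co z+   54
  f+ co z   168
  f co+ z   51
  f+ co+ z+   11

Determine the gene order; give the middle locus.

co

The two most frequent reciprocal classes, f co+ z+ and f+ co z, are the parental types, so the F1 was f co+ z+ / f+ co z.
The two rarest classes, f co z+ and f+ co+ z, are the double crossovers. Comparing them with the parentals, only the co allele has switched, so co is the middle locus and the order is f – co – z.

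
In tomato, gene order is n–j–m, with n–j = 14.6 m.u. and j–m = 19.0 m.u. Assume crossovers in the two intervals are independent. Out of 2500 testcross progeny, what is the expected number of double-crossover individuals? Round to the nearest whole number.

69

Map distances give recombination frequencies of 0.146 and 0.190 for the two intervals.
With no interference, expected double-crossover frequency = 0.146 × 0.190 = 0.02774.
Expected number = 0.02774 × 2500 = 69.35 ≈ 69.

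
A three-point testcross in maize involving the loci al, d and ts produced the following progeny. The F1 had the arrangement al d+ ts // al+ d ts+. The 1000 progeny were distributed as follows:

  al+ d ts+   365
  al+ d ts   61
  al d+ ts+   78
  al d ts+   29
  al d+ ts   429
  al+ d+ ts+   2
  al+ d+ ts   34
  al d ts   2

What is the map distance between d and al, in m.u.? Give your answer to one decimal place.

The two rarest classes, al d ts and al+ d+ ts+, are the double crossovers. Comparing them with the parentals, only the d allele has switched, so d is the middle locus and the order is ts – d – al.
Crossovers in the d–al interval produce the single-crossover classes al+ d+ ts and al d ts+ (34 + 29 = 63) plus the double crossovers (4).
RF(d–al) = (63 + 4) / 1000 = 67/1000 = 0.0670 → 6.7 m.u.

6.7 m.u.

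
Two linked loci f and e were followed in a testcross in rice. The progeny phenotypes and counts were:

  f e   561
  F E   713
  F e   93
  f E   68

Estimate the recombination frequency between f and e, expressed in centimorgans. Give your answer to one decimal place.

11.2 centimorgans

The two most frequent classes, F E (713) and f e (561), are the parental types, so the F1 was F E / f e.
The recombinant classes are F e and f E: 93 + 68 = 161.
Recombination frequency = 161/1435 = 0.1122 ≈ 11.2%, i.e. 11.2 centimorgans.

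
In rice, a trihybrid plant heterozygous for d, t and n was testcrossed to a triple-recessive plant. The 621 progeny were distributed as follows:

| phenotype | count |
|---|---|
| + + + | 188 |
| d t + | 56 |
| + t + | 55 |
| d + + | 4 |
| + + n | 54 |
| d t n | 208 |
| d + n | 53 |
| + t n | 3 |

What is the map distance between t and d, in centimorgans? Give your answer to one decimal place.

The two most frequent reciprocal classes, + + + and d t n, are the parental types, so the F1 was + + + / d t n.
The two rarest classes, d + + and + t n, are the double crossovers. Comparing them with the parentals, only the d allele has switched, so d is the middle locus and the order is t – d – n.
Crossovers in the t–d interval produce the single-crossover classes + t + and d + n (55 + 53 = 108) plus the double crossovers (7).
RF(t–d) = (108 + 7) / 621 = 115/621 = 0.1852 → 18.5 centimorgans.

18.5 centimorgans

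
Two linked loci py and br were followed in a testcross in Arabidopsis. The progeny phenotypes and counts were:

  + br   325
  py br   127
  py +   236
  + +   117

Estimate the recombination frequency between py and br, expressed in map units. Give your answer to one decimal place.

30.3 map units

The two most frequent classes, + br (325) and py + (236), are the parental types, so the F1 was + br / py +.
The recombinant classes are + + and py br: 117 + 127 = 244.
Recombination frequency = 244/805 = 0.3031 ≈ 30.3%, i.e. 30.3 map units.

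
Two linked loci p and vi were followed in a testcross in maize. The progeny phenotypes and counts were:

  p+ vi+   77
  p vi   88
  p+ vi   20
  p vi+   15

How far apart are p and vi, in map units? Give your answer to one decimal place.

The two most frequent classes, p+ vi+ (77) and p vi (88), are the parental types, so the F1 was p+ vi+ / p vi.
The recombinant classes are p+ vi and p vi+: 20 + 15 = 35.
Recombination frequency = 35/200 = 0.1750 ≈ 17.5%, i.e. 17.5 map units.

17.5 map units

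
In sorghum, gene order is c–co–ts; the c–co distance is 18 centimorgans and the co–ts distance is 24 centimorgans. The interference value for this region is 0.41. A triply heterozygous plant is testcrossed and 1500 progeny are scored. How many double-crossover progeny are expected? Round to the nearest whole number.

38

Map distances give recombination frequencies of 0.180 and 0.240 for the two intervals.
With interference 0.41 (so coincidence = 0.59), expected double-crossover frequency = 0.180 × 0.240 × 0.59 = 0.02549.
Expected number = 0.02549 × 1500 = 38.23 ≈ 38.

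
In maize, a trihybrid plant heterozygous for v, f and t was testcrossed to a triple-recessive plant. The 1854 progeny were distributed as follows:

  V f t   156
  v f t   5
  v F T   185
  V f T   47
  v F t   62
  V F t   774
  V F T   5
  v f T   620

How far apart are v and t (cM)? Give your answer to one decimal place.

6.4 cM

The two most frequent reciprocal classes, v f T and V F t, are the parental types, so the F1 was v f T / V F t.
The two rarest classes, v f t and V F T, are the double crossovers. Comparing them with the parentals, only the t allele has switched, so t is the middle locus and the order is f – t – v.
Crossovers in the t–v interval produce the single-crossover classes V f T and v F t (47 + 62 = 109) plus the double crossovers (10).
RF(t–v) = (109 + 10) / 1854 = 119/1854 = 0.0642 → 6.4 cM.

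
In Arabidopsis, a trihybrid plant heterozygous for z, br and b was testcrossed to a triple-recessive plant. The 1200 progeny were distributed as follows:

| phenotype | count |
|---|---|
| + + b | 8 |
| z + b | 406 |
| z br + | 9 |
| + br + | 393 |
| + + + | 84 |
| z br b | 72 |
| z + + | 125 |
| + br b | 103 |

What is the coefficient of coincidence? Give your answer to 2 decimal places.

The two most frequent reciprocal classes, z + b and + br +, are the parental types, so the F1 was z + b / + br +.
The two rarest classes, + + b and z br +, are the double crossovers. Comparing them with the parentals, only the z allele has switched, so z is the middle locus and the order is b – z – br.
b–z: (228 + 17)/1200 = 0.2042; z–br: (156 + 17)/1200 = 0.1442.
Expected DCO frequency = 0.2042 × 0.1442 ≈ 0.02945; observed = 17/1200 ≈ 0.01417.
Coefficient of coincidence = 0.01417/0.02945 ≈ 0.48.

0.48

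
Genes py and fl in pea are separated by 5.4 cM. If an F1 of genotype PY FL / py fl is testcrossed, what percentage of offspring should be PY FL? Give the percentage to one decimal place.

47.3%

A map distance of 5.4 cM corresponds to a recombination frequency of 0.054.
The F1 is PY FL / py fl, so PY FL is a parental gamete class with expected frequency (1 − r)/2 = 0.946/2 = 0.4730.
That is 0.4730 = 47.3% of the progeny.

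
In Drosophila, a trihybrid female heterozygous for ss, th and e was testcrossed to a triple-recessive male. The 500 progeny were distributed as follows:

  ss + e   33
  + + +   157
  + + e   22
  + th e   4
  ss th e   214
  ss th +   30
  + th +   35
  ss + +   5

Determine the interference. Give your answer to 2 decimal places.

0.04

The two most frequent reciprocal classes, + + + and ss th e, are the parental types, so the F1 was + + + / ss th e.
The two rarest classes, ss + + and + th e, are the double crossovers. Comparing them with the parentals, only the ss allele has switched, so ss is the middle locus and the order is th – ss – e.
th–ss: (68 + 9)/500 = 0.1540; ss–e: (52 + 9)/500 = 0.1220.
Expected DCO frequency = 0.1540 × 0.1220 ≈ 0.01879; observed = 9/500 ≈ 0.01800.
Coefficient of coincidence = 0.01800/0.01879 ≈ 0.96; interference = 1 − 0.96 = 0.04.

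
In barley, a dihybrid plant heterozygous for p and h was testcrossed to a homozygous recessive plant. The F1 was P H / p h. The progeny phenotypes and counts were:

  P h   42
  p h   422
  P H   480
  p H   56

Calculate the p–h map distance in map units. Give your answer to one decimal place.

The recombinant classes are P h and p H: 42 + 56 = 98.
Recombination frequency = 98/1000 = 0.0980 ≈ 9.8%, i.e. 9.8 map units.

9.8 map units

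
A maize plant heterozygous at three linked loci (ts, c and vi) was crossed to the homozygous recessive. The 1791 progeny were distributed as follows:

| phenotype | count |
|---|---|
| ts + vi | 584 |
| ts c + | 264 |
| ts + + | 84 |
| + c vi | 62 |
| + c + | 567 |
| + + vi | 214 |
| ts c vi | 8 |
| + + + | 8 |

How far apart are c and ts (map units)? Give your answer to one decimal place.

27.6 map units

The two most frequent reciprocal classes, + c + and ts + vi, are the parental types, so the F1 was + c + / ts + vi.
The two rarest classes, + + + and ts c vi, are the double crossovers. Comparing them with the parentals, only the c allele has switched, so c is the middle locus and the order is ts – c – vi.
Crossovers in the ts–c interval produce the single-crossover classes ts c + and + + vi (264 + 214 = 478) plus the double crossovers (16).
RF(ts–c) = (478 + 16) / 1791 = 494/1791 = 0.2758 → 27.6 map units.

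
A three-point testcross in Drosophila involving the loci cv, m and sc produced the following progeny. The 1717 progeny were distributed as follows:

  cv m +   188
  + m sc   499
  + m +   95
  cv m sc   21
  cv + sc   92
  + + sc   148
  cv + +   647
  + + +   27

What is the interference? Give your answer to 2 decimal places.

0.09

The two most frequent reciprocal classes, cv + + and + m sc, are the parental types, so the F1 was cv + + / + m sc.
The two rarest classes, + + + and cv m sc, are the double crossovers. Comparing them with the parentals, only the cv allele has switched, so cv is the middle locus and the order is m – cv – sc.
m–cv: (336 + 48)/1717 = 0.2236; cv–sc: (187 + 48)/1717 = 0.1369.
Expected DCO frequency = 0.2236 × 0.1369 ≈ 0.03061; observed = 48/1717 ≈ 0.02796.
Coefficient of coincidence = 0.02796/0.03061 ≈ 0.91; interference = 1 − 0.91 = 0.09.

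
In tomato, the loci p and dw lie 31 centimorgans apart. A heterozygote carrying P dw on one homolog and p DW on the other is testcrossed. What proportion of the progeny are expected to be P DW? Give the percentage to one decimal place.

A map distance of 31 centimorgans corresponds to a recombination frequency of 0.310.
The F1 is P dw / p DW, so P DW is a recombinant gamete class with expected frequency r/2 = 0.310/2 = 0.1550.
That is 0.1550 = 15.5% of the progeny.

15.5%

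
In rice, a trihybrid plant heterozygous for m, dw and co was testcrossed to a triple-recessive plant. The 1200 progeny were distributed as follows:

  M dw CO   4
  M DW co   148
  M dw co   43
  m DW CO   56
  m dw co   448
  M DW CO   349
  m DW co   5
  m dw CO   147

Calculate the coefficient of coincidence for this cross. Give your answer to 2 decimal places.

The two most frequent reciprocal classes, M DW CO and m dw co, are the parental types, so the F1 was M DW CO / m dw co.
The two rarest classes, M dw CO and m DW co, are the double crossovers. Comparing them with the parentals, only the dw allele has switched, so dw is the middle locus and the order is co – dw – m.
co–dw: (295 + 9)/1200 = 0.2533; dw–m: (99 + 9)/1200 = 0.0900.
Expected DCO frequency = 0.2533 × 0.0900 ≈ 0.02280; observed = 9/1200 ≈ 0.00750.
Coefficient of coincidence = 0.00750/0.02280 ≈ 0.33.

0.33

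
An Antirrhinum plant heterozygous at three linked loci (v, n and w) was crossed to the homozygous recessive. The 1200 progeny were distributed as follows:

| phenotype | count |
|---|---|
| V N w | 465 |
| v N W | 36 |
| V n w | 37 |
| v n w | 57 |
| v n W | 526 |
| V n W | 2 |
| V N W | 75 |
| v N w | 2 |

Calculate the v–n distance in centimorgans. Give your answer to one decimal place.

The two most frequent reciprocal classes, v n W and V N w, are the parental types, so the F1 was v n W / V N w.
The two rarest classes, V n W and v N w, are the double crossovers. Comparing them with the parentals, only the v allele has switched, so v is the middle locus and the order is w – v – n.
Crossovers in the v–n interval produce the single-crossover classes v N W and V n w (36 + 37 = 73) plus the double crossovers (4).
RF(v–n) = (73 + 4) / 1200 = 77/1200 = 0.0642 → 6.4 centimorgans.

6.4 centimorgans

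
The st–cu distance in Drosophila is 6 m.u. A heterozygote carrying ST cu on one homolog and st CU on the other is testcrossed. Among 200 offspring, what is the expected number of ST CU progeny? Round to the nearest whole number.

6

A map distance of 6 m.u. corresponds to a recombination frequency of 0.060.
The F1 is ST cu / st CU, so ST CU is a recombinant gamete class with expected frequency r/2 = 0.060/2 = 0.0300.
Expected number = 0.0300 × 200 = 6.00 ≈ 6.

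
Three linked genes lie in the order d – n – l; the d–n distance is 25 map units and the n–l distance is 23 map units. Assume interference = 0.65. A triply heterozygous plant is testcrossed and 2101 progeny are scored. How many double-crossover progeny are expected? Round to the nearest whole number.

Map distances give recombination frequencies of 0.250 and 0.230 for the two intervals.
With interference 0.65 (so coincidence = 0.35), expected double-crossover frequency = 0.250 × 0.230 × 0.35 = 0.02013.
Expected number = 0.02013 × 2101 = 42.28 ≈ 42.

42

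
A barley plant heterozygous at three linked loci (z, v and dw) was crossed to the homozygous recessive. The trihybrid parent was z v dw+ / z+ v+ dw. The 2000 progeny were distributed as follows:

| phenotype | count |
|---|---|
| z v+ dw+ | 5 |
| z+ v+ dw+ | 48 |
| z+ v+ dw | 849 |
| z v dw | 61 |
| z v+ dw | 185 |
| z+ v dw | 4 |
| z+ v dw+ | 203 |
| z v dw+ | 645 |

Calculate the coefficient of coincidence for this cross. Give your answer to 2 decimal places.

The two rarest classes, z v+ dw+ and z+ v dw, are the double crossovers. Comparing them with the parentals, only the v allele has switched, so v is the middle locus and the order is dw – v – z.
dw–v: (109 + 9)/2000 = 0.0590; v–z: (388 + 9)/2000 = 0.1985.
Expected DCO frequency = 0.0590 × 0.1985 ≈ 0.01171; observed = 9/2000 ≈ 0.00450.
Coefficient of coincidence = 0.00450/0.01171 ≈ 0.38.

0.38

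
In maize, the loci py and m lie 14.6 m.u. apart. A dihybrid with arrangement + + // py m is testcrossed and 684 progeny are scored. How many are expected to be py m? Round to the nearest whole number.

A map distance of 14.6 m.u. corresponds to a recombination frequency of 0.146.
The F1 is + + / py m, so py m is a parental gamete class with expected frequency (1 − r)/2 = 0.854/2 = 0.4270.
Expected number = 0.4270 × 684 = 292.07 ≈ 292.

292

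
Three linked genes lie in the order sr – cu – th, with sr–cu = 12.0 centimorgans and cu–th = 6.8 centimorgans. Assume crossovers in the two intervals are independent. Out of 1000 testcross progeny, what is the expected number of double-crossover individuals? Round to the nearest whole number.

8

Map distances give recombination frequencies of 0.120 and 0.068 for the two intervals.
With no interference, expected double-crossover frequency = 0.120 × 0.068 = 0.00816.
Expected number = 0.00816 × 1000 = 8.16 ≈ 8.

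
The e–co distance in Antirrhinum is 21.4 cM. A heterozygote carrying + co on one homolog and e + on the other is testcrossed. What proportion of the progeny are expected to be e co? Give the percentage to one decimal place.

A map distance of 21.4 cM corresponds to a recombination frequency of 0.214.
The F1 is + co / e +, so e co is a recombinant gamete class with expected frequency r/2 = 0.214/2 = 0.1070.
That is 0.1070 = 10.7% of the progeny.

10.7%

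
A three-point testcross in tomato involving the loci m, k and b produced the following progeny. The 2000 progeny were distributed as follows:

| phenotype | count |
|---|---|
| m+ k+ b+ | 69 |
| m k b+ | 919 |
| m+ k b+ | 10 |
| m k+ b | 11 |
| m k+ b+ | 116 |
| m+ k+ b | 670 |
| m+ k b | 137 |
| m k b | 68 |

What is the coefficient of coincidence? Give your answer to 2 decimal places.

The two most frequent reciprocal classes, m k b+ and m+ k+ b, are the parental types, so the F1 was m k b+ / m+ k+ b.
The two rarest classes, m+ k b+ and m k+ b, are the double crossovers. Comparing them with the parentals, only the m allele has switched, so m is the middle locus and the order is b – m – k.
b–m: (137 + 21)/2000 = 0.0790; m–k: (253 + 21)/2000 = 0.1370.
Expected DCO frequency = 0.0790 × 0.1370 ≈ 0.01082; observed = 21/2000 ≈ 0.01050.
Coefficient of coincidence = 0.01050/0.01082 ≈ 0.97.

0.97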